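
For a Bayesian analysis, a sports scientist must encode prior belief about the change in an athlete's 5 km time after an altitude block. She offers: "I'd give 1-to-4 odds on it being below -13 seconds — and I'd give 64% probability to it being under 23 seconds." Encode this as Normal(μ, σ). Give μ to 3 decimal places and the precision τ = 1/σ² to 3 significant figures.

The p-quantile of Normal(μ,σ) is μ + z_p·σ, with z_{0.2} = -0.8416 and z_{0.64} = 0.3585.
Eliminate σ: μ = (z₂·x₁ − z₁·x₂)/(z₂ − z₁) = (0.3585·-13 − (-0.8416)·23)/1.2 = 12.247.
Then σ = (x₂ − x₁)/(z₂ − z₁) = (23 − -13)/1.2 = 29.998.
Precision τ = 1/σ² = 1/30² = 0.00111.

μ = 12.247, τ = 0.00111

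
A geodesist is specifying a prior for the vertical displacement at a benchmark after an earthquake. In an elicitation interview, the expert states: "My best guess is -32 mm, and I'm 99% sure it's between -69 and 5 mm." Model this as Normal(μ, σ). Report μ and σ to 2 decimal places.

μ = -32.00, σ = 14.36

A symmetric 99% interval runs μ ± z·σ with z = 2.576.
Half-width = 37, so σ = 37/2.576 = 14.36.
μ is the stated best guess, -32.00.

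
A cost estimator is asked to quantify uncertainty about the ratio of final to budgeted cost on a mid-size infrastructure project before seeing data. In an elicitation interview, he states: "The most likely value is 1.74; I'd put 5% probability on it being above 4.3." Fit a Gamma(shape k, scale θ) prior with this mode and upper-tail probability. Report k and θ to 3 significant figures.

k ≈ 4.32, θ ≈ 0.524

Gamma(k,θ) with k>1 has mode (k−1)θ, so θ = 1.74/(k−1).
Need P(X < 4.3) = 0.95 with θ tied to k this way. Start at k = 2, θ = 1.74: P(X<4.3) ≈ 0.707.
Too low — raise k to concentrate. Iterating converges to k ≈ 4.32.
Then θ = 1.74/(4.32−1) ≈ 0.524.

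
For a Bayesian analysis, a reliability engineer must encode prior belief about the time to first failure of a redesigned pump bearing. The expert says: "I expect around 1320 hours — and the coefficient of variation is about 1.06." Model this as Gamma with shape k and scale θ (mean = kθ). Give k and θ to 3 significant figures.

k ≈ 0.89, θ ≈ 1480

For Gamma(k, scale θ): mean = kθ, variance = kθ², so CV = 1/√k.
CV = 1.06, hence k = 1/CV² = 0.89.
Then θ = mean/k = 1320/0.89 = 1480.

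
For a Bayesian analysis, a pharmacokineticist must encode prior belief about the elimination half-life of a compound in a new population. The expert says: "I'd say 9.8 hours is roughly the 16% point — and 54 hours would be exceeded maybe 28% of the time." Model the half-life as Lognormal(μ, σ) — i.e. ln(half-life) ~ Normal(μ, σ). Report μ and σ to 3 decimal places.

μ ≈ 3.358, σ ≈ 1.082

If T ~ Lognormal(μ,σ) then ln T ~ Normal(μ,σ), so the p-quantile of ln T is μ + z_p·σ.
ln(9.8) = 2.282 and ln(54) = 3.989; z_{0.16} = -0.9945, z_{0.72} = 0.5828.
σ = (3.989 − 2.282)/(0.5828 − (-0.9945)) = 1.082.
μ = 2.282 − (-0.9945)·1.082 = 3.358.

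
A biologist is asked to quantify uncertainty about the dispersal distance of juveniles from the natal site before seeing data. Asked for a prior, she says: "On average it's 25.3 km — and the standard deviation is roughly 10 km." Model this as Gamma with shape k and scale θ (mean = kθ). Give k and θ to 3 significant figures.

For Gamma(k, scale θ): mean = kθ, variance = kθ², so CV = 1/√k.
CV = SD/mean = 10/25.3 = 0.3953, hence k = 1/CV² = 6.4.
Then θ = mean/k = 25.3/6.4 = 3.95.

k ≈ 6.4, θ ≈ 3.95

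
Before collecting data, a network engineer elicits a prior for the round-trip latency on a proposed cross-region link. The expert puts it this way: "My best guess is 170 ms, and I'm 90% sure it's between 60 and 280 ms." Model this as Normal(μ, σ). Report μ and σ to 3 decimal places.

μ = 170.000, σ = 66.875

A symmetric 90% interval runs μ ± z·σ with z = 1.645.
Half-width = 110, so σ = 110/1.645 = 66.875.
μ is the stated best guess, 170.000.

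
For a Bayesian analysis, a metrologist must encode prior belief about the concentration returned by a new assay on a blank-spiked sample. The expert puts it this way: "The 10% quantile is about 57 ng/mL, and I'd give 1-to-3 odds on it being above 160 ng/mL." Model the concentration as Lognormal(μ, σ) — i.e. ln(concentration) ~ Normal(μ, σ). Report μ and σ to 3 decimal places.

If T ~ Lognormal(μ,σ) then ln T ~ Normal(μ,σ), so the p-quantile of ln T is μ + z_p·σ.
ln(57) = 4.043 and ln(160) = 5.075; z_{0.1} = -1.282, z_{0.75} = 0.6745.
σ = (5.075 − 4.043)/(0.6745 − (-1.282)) = 0.528.
μ = 4.043 − (-1.282)·0.528 = 4.719.

μ ≈ 4.719, σ ≈ 0.528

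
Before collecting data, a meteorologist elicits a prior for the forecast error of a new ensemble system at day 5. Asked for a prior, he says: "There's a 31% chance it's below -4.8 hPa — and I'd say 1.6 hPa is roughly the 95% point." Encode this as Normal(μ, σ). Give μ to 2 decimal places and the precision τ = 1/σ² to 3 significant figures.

μ = -3.32, τ = 0.112

The p-quantile of Normal(μ,σ) is μ + z_p·σ, with z_{0.31} = -0.4959 and z_{0.95} = 1.645.
Eliminate σ: μ = (z₂·x₁ − z₁·x₂)/(z₂ − z₁) = (1.645·-4.8 − (-0.4959)·1.6)/2.141 = -3.32.
Then σ = (x₂ − x₁)/(z₂ − z₁) = (1.6 − -4.8)/2.141 = 2.99.
Precision τ = 1/σ² = 1/2.99² = 0.112.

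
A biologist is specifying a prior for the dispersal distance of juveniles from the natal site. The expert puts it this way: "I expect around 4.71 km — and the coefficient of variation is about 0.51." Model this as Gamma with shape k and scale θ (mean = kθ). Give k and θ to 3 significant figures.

k ≈ 3.84, θ ≈ 1.23

For Gamma(k, scale θ): mean = kθ, variance = kθ², so CV = 1/√k.
CV = 0.51, hence k = 1/CV² = 3.84.
Then θ = mean/k = 4.71/3.84 = 1.23.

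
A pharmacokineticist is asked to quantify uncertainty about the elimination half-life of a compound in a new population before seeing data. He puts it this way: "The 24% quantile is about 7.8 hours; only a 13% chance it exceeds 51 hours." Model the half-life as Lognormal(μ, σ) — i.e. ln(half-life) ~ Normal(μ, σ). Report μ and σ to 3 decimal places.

If T ~ Lognormal(μ,σ) then ln T ~ Normal(μ,σ), so the p-quantile of ln T is μ + z_p·σ.
ln(7.8) = 2.054 and ln(51) = 3.932; z_{0.24} = -0.7063, z_{0.87} = 1.126.
σ = (3.932 − 2.054)/(1.126 − (-0.7063)) = 1.025.
μ = 2.054 − (-0.7063)·1.025 = 2.778.

μ ≈ 2.778, σ ≈ 1.025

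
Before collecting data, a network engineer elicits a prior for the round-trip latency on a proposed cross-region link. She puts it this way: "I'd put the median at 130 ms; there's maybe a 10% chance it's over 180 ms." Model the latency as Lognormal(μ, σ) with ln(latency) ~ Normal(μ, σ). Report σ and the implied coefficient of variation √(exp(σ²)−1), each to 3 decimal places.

σ ≈ 0.254, CV ≈ 0.258

If T ~ Lognormal(μ,σ) then ln T ~ Normal(μ,σ), so the p-quantile of ln T is μ + z_p·σ.
ln(130) = 4.868 and ln(180) = 5.193; z_{0.5} = 0, z_{0.9} = 1.282.
σ = (5.193 − 4.868)/(1.282 − (0)) = 0.254.
μ = 4.868 − (0)·0.254 = 4.868.
CV = √(exp(σ²)−1) = √(exp(0.0645)−1) = 0.258.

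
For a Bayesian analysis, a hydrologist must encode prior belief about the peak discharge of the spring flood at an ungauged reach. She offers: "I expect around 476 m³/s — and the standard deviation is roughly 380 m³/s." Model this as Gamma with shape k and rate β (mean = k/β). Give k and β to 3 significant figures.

k ≈ 1.57, β ≈ 0.0033

For Gamma(k, rate β): mean = k/β, variance = k/β², so CV = 1/√k.
CV = SD/mean = 380/476 = 0.7983, hence k = 1/CV² = 1.57.
Then β = k/mean = 1.57/476 = 0.0033.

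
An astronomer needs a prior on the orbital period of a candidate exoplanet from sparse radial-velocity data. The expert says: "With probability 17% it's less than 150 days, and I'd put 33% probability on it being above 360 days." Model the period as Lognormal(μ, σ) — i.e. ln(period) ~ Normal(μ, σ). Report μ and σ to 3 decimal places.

μ ≈ 5.610, σ ≈ 0.628

If T ~ Lognormal(μ,σ) then ln T ~ Normal(μ,σ), so the p-quantile of ln T is μ + z_p·σ.
ln(150) = 5.011 and ln(360) = 5.886; z_{0.17} = -0.9542, z_{0.67} = 0.4399.
σ = (5.886 − 5.011)/(0.4399 − (-0.9542)) = 0.628.
μ = 5.011 − (-0.9542)·0.628 = 5.610.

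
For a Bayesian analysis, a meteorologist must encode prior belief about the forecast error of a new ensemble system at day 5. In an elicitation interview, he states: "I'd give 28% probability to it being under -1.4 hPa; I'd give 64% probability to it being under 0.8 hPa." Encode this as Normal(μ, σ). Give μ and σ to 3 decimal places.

μ = -0.038, σ = 2.337

For Normal(μ,σ), the p-quantile is μ + z_p·σ. Here z_{0.28} = -0.5828, z_{0.64} = 0.3585.
So -1.4 = μ − 0.5828σ and 0.8 = μ + 0.3585σ.
Subtracting: σ = (0.8 − -1.4)/(0.3585 − (-0.5828)) = 2.337.
Then μ = -1.4 − (-0.5828)·2.337 = -0.038.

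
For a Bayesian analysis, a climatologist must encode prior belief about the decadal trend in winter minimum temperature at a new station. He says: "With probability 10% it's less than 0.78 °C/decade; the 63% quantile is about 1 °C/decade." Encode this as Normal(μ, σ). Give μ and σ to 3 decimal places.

μ = 0.955, σ = 0.136

The p-quantile of Normal(μ,σ) is μ + z_p·σ, with z_{0.1} = -1.282 and z_{0.63} = 0.3319.
Eliminate σ: μ = (z₂·x₁ − z₁·x₂)/(z₂ − z₁) = (0.3319·0.78 − (-1.282)·1)/1.613 = 0.955.
Then σ = (x₂ − x₁)/(z₂ − z₁) = (1 − 0.78)/1.613 = 0.136.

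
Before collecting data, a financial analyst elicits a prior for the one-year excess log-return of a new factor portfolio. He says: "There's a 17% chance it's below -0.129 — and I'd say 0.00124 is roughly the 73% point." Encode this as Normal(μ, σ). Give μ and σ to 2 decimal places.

μ = -0.05, σ = 0.08

The p-quantile of Normal(μ,σ) is μ + z_p·σ, with z_{0.17} = -0.9542 and z_{0.73} = 0.6128.
Eliminate σ: μ = (z₂·x₁ − z₁·x₂)/(z₂ − z₁) = (0.6128·-0.129 − (-0.9542)·0.00124)/1.567 = -0.05.
Then σ = (x₂ − x₁)/(z₂ − z₁) = (0.00124 − -0.129)/1.567 = 0.08.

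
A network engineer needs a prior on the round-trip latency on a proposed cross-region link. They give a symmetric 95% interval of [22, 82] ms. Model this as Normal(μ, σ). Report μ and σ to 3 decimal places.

A symmetric 95% interval runs μ ± z·σ with z = 1.96.
Half-width = 30, so σ = 30/1.96 = 15.306.
μ is the interval midpoint, 52.000.

μ = 52.000, σ = 15.306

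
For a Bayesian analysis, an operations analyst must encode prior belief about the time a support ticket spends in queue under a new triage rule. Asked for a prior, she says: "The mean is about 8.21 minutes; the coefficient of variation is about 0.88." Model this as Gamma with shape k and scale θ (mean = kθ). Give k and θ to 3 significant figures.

For Gamma(k, scale θ): mean = kθ, variance = kθ², so CV = 1/√k.
CV = 0.88, hence k = 1/CV² = 1.29.
Then θ = mean/k = 8.21/1.29 = 6.36.

k ≈ 1.29, θ ≈ 6.36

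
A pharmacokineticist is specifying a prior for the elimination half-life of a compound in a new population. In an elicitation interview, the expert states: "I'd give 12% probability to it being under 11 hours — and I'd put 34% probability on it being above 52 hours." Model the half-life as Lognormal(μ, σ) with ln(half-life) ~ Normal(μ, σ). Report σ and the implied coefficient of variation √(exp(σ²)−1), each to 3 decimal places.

σ ≈ 0.979, CV ≈ 1.267

If T ~ Lognormal(μ,σ) then ln T ~ Normal(μ,σ), so the p-quantile of ln T is μ + z_p·σ.
ln(11) = 2.398 and ln(52) = 3.951; z_{0.12} = -1.175, z_{0.66} = 0.4125.
σ = (3.951 − 2.398)/(0.4125 − (-1.175)) = 0.979.
μ = 2.398 − (-1.175)·0.979 = 3.548.
CV = √(exp(σ²)−1) = √(exp(0.9575)−1) = 1.267.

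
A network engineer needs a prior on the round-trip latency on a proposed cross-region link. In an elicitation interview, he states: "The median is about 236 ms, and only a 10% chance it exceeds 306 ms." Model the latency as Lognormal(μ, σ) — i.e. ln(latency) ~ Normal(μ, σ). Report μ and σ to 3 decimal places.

μ ≈ 5.464, σ ≈ 0.203

If T ~ Lognormal(μ,σ) then ln T ~ Normal(μ,σ), so the p-quantile of ln T is μ + z_p·σ.
ln(236) = 5.464 and ln(306) = 5.724; z_{0.5} = 0, z_{0.9} = 1.282.
σ = (5.724 − 5.464)/(1.282 − (0)) = 0.203.
μ = 5.464 − (0)·0.203 = 5.464.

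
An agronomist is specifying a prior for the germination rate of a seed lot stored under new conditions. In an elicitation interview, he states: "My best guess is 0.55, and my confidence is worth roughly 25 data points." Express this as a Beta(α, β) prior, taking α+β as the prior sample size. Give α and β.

Under the effective-sample-size interpretation, Beta(α, β) has prior mean α/(α+β) and prior sample size α+β.
So α+β = 25 and α/(α+β) = 0.55, giving α = 0.55·25 = 13.75 and β = 25 − 13.75 = 11.25.

α = 13.75, β = 11.25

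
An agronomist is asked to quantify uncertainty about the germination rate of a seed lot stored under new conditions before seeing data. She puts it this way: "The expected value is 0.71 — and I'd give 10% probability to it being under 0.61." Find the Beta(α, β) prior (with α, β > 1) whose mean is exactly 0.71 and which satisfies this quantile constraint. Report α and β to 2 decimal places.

With mean 0.71 fixed, write α = 0.71s, β = 0.29s where s = α+β.
Need P(θ < 0.61) = 0.1 under Beta(0.71s, 0.29s). Normal approximation: (q−m)/√(m(1−m)/s) ≈ z_{0.1} = -1.28, so s ≈ 0.71·0.29·(-1.28)²/(0.61−0.71)² = 33.8.
At s = 33.8: P(θ<0.61) ≈ 0.104. Adjusting to match 0.1 gives s ≈ 35.10.
So α = 0.71·35.10 ≈ 24.92, β = 0.29·35.10 ≈ 10.18.

α ≈ 24.92, β ≈ 10.18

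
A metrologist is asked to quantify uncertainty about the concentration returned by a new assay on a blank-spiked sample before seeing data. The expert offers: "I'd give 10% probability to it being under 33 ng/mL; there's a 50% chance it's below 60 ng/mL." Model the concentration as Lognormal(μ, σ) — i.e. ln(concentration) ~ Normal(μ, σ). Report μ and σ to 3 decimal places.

μ ≈ 4.094, σ ≈ 0.466

If T ~ Lognormal(μ,σ) then ln T ~ Normal(μ,σ), so the p-quantile of ln T is μ + z_p·σ.
ln(33) = 3.497 and ln(60) = 4.094; z_{0.1} = -1.282, z_{0.5} = 0.
σ = (4.094 − 3.497)/(0 − (-1.282)) = 0.466.
μ = 3.497 − (-1.282)·0.466 = 4.094.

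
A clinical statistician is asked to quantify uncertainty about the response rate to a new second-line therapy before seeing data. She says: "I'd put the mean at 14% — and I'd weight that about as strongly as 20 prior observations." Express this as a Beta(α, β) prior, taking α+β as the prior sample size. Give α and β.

Under the effective-sample-size interpretation, Beta(α, β) has prior mean α/(α+β) and prior sample size α+β.
So α+β = 20 and α/(α+β) = 0.14, giving α = 0.14·20 = 2.8 and β = 20 − 2.8 = 17.2.

α = 2.8, β = 17.2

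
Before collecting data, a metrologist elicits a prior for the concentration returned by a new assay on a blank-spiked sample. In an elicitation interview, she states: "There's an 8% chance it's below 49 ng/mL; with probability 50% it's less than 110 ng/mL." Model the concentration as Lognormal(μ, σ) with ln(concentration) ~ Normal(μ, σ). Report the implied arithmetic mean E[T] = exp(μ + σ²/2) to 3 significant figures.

If T ~ Lognormal(μ,σ) then ln T ~ Normal(μ,σ), so the p-quantile of ln T is μ + z_p·σ.
ln(49) = 3.892 and ln(110) = 4.7; z_{0.08} = -1.405, z_{0.5} = 0.
σ = (4.7 − 3.892)/(0 − (-1.405)) = 0.576.
μ = 3.892 − (-1.405)·0.576 = 4.700.
E[T] = exp(μ + σ²/2) = exp(4.700 + 0.1656) = 130 ng/mL.

E[T] ≈ 130 ng/mL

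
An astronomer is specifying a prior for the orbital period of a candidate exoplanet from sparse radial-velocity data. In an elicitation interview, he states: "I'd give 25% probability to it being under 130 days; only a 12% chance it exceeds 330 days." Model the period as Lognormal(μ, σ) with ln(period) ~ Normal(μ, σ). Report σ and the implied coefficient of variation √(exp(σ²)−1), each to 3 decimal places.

σ ≈ 0.504, CV ≈ 0.537

If T ~ Lognormal(μ,σ) then ln T ~ Normal(μ,σ), so the p-quantile of ln T is μ + z_p·σ.
ln(130) = 4.868 and ln(330) = 5.799; z_{0.25} = -0.6745, z_{0.88} = 1.175.
σ = (5.799 − 4.868)/(1.175 − (-0.6745)) = 0.504.
μ = 4.868 − (-0.6745)·0.504 = 5.207.
CV = √(exp(σ²)−1) = √(exp(0.2537)−1) = 0.537.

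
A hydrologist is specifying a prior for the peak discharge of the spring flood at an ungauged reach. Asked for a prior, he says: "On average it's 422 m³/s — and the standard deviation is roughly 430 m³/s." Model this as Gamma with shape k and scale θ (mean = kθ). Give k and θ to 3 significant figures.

For Gamma(k, scale θ): mean = kθ, variance = kθ², so CV = 1/√k.
CV = SD/mean = 430/422 = 1.019, hence k = 1/CV² = 0.963.
Then θ = mean/k = 422/0.963 = 438.

k ≈ 0.963, θ ≈ 438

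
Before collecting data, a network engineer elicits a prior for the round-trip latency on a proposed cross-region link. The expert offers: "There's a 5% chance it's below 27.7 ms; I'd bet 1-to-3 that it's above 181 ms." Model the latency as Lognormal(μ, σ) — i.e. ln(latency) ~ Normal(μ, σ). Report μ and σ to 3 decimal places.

μ ≈ 4.653, σ ≈ 0.809

If T ~ Lognormal(μ,σ) then ln T ~ Normal(μ,σ), so the p-quantile of ln T is μ + z_p·σ.
ln(27.7) = 3.321 and ln(181) = 5.198; z_{0.05} = -1.645, z_{0.75} = 0.6745.
σ = (5.198 − 3.321)/(0.6745 − (-1.645)) = 0.809.
μ = 3.321 − (-1.645)·0.809 = 4.653.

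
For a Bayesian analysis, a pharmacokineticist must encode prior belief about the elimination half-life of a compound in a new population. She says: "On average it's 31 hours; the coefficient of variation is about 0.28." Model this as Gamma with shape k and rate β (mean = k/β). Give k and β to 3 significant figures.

For Gamma(k, rate β): mean = k/β, variance = k/β², so CV = 1/√k.
CV = 0.28, hence k = 1/CV² = 12.8.
Then β = k/mean = 12.8/31 = 0.411.

k ≈ 12.8, β ≈ 0.411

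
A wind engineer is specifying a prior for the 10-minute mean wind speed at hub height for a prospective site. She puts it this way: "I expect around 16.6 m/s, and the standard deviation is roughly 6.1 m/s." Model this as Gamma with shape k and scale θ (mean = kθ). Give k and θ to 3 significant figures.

For Gamma(k, scale θ): mean = kθ, variance = kθ², so CV = 1/√k.
CV = SD/mean = 6.1/16.6 = 0.3675, hence k = 1/CV² = 7.41.
Then θ = mean/k = 16.6/7.41 = 2.24.

k ≈ 7.41, θ ≈ 2.24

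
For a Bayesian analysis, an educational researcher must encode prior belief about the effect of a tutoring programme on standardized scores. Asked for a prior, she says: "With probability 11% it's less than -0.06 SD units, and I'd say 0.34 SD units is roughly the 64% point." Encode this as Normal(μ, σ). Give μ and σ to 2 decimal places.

The p-quantile of Normal(μ,σ) is μ + z_p·σ, with z_{0.11} = -1.227 and z_{0.64} = 0.3585.
Eliminate σ: μ = (z₂·x₁ − z₁·x₂)/(z₂ − z₁) = (0.3585·-0.06 − (-1.227)·0.34)/1.585 = 0.25.
Then σ = (x₂ − x₁)/(z₂ − z₁) = (0.34 − -0.06)/1.585 = 0.25.

μ = 0.25, σ = 0.25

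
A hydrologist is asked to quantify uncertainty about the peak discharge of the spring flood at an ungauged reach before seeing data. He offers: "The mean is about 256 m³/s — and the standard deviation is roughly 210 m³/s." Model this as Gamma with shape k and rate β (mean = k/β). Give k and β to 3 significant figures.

For Gamma(k, rate β): mean = k/β, variance = k/β², so CV = 1/√k.
CV = SD/mean = 210/256 = 0.8203, hence k = 1/CV² = 1.49.
Then β = k/mean = 1.49/256 = 0.0058.

k ≈ 1.49, β ≈ 0.0058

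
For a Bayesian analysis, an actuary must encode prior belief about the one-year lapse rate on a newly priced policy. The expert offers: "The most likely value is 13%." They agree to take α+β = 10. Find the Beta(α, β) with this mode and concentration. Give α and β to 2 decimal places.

α = 2.04, β = 7.96

For α,β > 1 the Beta mode is (α−1)/(α+β−2). With α+β = 10, the mode is (α−1)/8.
Set (α−1)/8 = 0.13 → α = 1 + 0.13·8 = 2.04.
β = 10 − α = 7.96.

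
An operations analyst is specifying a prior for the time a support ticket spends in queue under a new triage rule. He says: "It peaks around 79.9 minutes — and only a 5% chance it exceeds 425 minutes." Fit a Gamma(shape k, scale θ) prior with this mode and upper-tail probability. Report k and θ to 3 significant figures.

k ≈ 1.84, θ ≈ 94.7

Gamma(k,θ) with k>1 has mode (k−1)θ, so θ = 79.9/(k−1).
Need P(X < 425) = 0.95 with θ tied to k this way. Start at k = 2, θ = 79.9: P(X<425) ≈ 0.969.
Too high — lower k to spread out. Iterating converges to k ≈ 1.84.
Then θ = 79.9/(1.84−1) ≈ 94.7.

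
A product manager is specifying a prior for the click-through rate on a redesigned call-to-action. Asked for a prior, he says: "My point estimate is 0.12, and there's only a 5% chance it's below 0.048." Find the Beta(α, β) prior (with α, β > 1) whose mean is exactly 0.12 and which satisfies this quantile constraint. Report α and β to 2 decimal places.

With mean 0.12 fixed, write α = 0.12s, β = 0.88s where s = α+β.
Need P(θ < 0.048) = 0.05 under Beta(0.12s, 0.88s). Normal approximation: (q−m)/√(m(1−m)/s) ≈ z_{0.05} = -1.64, so s ≈ 0.12·0.88·(-1.64)²/(0.048−0.12)² = 55.1.
At s = 55.1: P(θ<0.048) ≈ 0.023. Adjusting to match 0.05 gives s ≈ 39.19.
So α = 0.12·39.19 ≈ 4.70, β = 0.88·39.19 ≈ 34.48.

α ≈ 4.70, β ≈ 34.48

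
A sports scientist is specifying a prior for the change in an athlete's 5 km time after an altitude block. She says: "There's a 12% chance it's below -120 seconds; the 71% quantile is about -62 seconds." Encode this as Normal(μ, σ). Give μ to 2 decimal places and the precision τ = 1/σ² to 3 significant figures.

The p-quantile of Normal(μ,σ) is μ + z_p·σ, with z_{0.12} = -1.175 and z_{0.71} = 0.5534.
Eliminate σ: μ = (z₂·x₁ − z₁·x₂)/(z₂ − z₁) = (0.5534·-120 − (-1.175)·-62)/1.728 = -80.57.
Then σ = (x₂ − x₁)/(z₂ − z₁) = (-62 − -120)/1.728 = 33.56.
Precision τ = 1/σ² = 1/33.56² = 0.000888.

μ = -80.57, τ = 0.000888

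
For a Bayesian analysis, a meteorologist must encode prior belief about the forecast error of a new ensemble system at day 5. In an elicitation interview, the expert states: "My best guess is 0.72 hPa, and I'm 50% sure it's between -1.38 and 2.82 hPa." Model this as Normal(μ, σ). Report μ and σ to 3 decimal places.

μ = 0.720, σ = 3.113

A symmetric 50% interval runs μ ± z·σ with z = 0.6745.
Half-width = 2.1, so σ = 2.1/0.6745 = 3.113.
μ is the stated best guess, 0.720.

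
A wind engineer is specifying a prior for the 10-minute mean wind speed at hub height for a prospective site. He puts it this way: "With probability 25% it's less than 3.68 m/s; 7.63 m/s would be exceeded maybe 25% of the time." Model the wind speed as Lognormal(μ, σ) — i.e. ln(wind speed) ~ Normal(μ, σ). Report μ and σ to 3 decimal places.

If T ~ Lognormal(μ,σ) then ln T ~ Normal(μ,σ), so the p-quantile of ln T is μ + z_p·σ.
ln(3.68) = 1.303 and ln(7.63) = 2.032; z_{0.25} = -0.6745, z_{0.75} = 0.6745.
σ = (2.032 − 1.303)/(0.6745 − (-0.6745)) = 0.541.
μ = 1.303 − (-0.6745)·0.541 = 1.668.

μ ≈ 1.668, σ ≈ 0.541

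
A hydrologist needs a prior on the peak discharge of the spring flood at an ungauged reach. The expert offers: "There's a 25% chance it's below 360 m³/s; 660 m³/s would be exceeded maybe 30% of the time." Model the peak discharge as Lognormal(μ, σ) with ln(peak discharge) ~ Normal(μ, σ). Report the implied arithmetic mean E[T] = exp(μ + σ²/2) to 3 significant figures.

E[T] ≈ 575 m³/s

If T ~ Lognormal(μ,σ) then ln T ~ Normal(μ,σ), so the p-quantile of ln T is μ + z_p·σ.
ln(360) = 5.886 and ln(660) = 6.492; z_{0.25} = -0.6745, z_{0.7} = 0.5244.
σ = (6.492 − 5.886)/(0.5244 − (-0.6745)) = 0.506.
μ = 5.886 − (-0.6745)·0.506 = 6.227.
E[T] = exp(μ + σ²/2) = exp(6.227 + 0.1278) = 575 m³/s.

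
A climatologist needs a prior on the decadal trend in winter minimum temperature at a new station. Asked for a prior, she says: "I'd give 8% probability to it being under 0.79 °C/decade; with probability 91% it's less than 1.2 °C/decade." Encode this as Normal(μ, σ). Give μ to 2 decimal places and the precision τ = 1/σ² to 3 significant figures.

For Normal(μ,σ), the p-quantile is μ + z_p·σ. Here z_{0.08} = -1.405, z_{0.91} = 1.341.
So 0.79 = μ − 1.405σ and 1.2 = μ + 1.341σ.
Subtracting: σ = (1.2 − 0.79)/(1.341 − (-1.405)) = 0.15.
Then μ = 0.79 − (-1.405)·0.15 = 1.00.
Precision τ = 1/σ² = 1/0.1493² = 44.9.

μ = 1.00, τ = 44.9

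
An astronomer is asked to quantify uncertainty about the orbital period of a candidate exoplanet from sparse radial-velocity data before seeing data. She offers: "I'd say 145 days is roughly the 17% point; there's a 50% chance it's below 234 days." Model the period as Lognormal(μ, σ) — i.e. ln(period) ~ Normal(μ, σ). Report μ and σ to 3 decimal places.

If T ~ Lognormal(μ,σ) then ln T ~ Normal(μ,σ), so the p-quantile of ln T is μ + z_p·σ.
ln(145) = 4.977 and ln(234) = 5.455; z_{0.17} = -0.9542, z_{0.5} = 0.
σ = (5.455 − 4.977)/(0 − (-0.9542)) = 0.502.
μ = 4.977 − (-0.9542)·0.502 = 5.455.

μ ≈ 5.455, σ ≈ 0.502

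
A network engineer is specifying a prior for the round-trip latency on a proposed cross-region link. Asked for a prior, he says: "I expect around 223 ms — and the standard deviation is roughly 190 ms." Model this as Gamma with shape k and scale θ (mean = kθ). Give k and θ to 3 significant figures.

For Gamma(k, scale θ): mean = kθ, variance = kθ², so CV = 1/√k.
CV = SD/mean = 190/223 = 0.852, hence k = 1/CV² = 1.38.
Then θ = mean/k = 223/1.38 = 162.

k ≈ 1.38, θ ≈ 162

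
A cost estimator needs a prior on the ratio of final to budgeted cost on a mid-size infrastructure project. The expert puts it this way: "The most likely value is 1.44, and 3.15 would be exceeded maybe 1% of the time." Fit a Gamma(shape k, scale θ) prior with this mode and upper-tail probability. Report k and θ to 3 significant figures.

Gamma(k,θ) with k>1 has mode (k−1)θ, so θ = 1.44/(k−1).
Need P(X < 3.15) = 0.99 with θ tied to k this way. Start at k = 2, θ = 1.44: P(X<3.15) ≈ 0.642.
Too low — raise k to concentrate. Iterating converges to k ≈ 8.88.
Then θ = 1.44/(8.88−1) ≈ 0.183.

k ≈ 8.88, θ ≈ 0.183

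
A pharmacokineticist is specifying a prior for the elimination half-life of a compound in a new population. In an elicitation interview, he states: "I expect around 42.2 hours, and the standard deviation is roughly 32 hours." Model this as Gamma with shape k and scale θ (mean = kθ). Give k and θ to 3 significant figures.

For Gamma(k, scale θ): mean = kθ, variance = kθ², so CV = 1/√k.
CV = SD/mean = 32/42.2 = 0.7583, hence k = 1/CV² = 1.74.
Then θ = mean/k = 42.2/1.74 = 24.3.

k ≈ 1.74, θ ≈ 24.3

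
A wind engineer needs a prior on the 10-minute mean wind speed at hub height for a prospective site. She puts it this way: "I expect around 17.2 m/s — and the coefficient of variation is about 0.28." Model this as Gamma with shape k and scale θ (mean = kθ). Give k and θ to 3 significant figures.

k ≈ 12.8, θ ≈ 1.35

For Gamma(k, scale θ): mean = kθ, variance = kθ², so CV = 1/√k.
CV = 0.28, hence k = 1/CV² = 12.8.
Then θ = mean/k = 17.2/12.8 = 1.35.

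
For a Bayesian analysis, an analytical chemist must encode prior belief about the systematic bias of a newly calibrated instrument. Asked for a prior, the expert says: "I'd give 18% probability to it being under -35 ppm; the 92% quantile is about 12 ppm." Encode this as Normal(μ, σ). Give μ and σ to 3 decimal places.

The p-quantile of Normal(μ,σ) is μ + z_p·σ, with z_{0.18} = -0.9154 and z_{0.92} = 1.405.
Eliminate σ: μ = (z₂·x₁ − z₁·x₂)/(z₂ − z₁) = (1.405·-35 − (-0.9154)·12)/2.32 = -16.459.
Then σ = (x₂ − x₁)/(z₂ − z₁) = (12 − -35)/2.32 = 20.255.

μ = -16.459, σ = 20.255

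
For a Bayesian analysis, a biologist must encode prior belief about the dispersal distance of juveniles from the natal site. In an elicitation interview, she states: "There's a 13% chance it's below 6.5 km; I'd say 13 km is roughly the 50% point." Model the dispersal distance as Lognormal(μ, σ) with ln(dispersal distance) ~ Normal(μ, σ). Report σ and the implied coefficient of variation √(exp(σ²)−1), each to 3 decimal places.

If T ~ Lognormal(μ,σ) then ln T ~ Normal(μ,σ), so the p-quantile of ln T is μ + z_p·σ.
ln(6.5) = 1.872 and ln(13) = 2.565; z_{0.13} = -1.126, z_{0.5} = 0.
σ = (2.565 − 1.872)/(0 − (-1.126)) = 0.615.
μ = 1.872 − (-1.126)·0.615 = 2.565.
CV = √(exp(σ²)−1) = √(exp(0.3787)−1) = 0.678.

σ ≈ 0.615, CV ≈ 0.678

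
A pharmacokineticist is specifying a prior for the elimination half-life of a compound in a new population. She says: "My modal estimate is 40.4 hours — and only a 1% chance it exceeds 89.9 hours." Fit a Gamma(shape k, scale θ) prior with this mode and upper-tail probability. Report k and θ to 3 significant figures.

Gamma(k,θ) with k>1 has mode (k−1)θ, so θ = 40.4/(k−1).
Need P(X < 89.9) = 0.99 with θ tied to k this way. Start at k = 2, θ = 40.4: P(X<89.9) ≈ 0.652.
Too low — raise k to concentrate. Iterating converges to k ≈ 8.52.
Then θ = 40.4/(8.52−1) ≈ 5.37.

k ≈ 8.52, θ ≈ 5.37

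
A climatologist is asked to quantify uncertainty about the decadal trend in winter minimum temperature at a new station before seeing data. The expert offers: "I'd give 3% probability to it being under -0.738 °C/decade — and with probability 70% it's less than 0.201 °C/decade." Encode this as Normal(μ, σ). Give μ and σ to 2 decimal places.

The p-quantile of Normal(μ,σ) is μ + z_p·σ, with z_{0.03} = -1.881 and z_{0.7} = 0.5244.
Eliminate σ: μ = (z₂·x₁ − z₁·x₂)/(z₂ − z₁) = (0.5244·-0.738 − (-1.881)·0.201)/2.405 = -0.00.
Then σ = (x₂ − x₁)/(z₂ − z₁) = (0.201 − -0.738)/2.405 = 0.39.

μ = -0.00, σ = 0.39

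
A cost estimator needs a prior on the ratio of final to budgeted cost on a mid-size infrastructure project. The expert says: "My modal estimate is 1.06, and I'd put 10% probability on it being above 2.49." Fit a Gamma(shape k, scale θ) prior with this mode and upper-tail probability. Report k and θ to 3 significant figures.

Gamma(k,θ) with k>1 has mode (k−1)θ, so θ = 1.06/(k−1).
Need P(X < 2.49) = 0.9 with θ tied to k this way. Start at k = 2, θ = 1.06: P(X<2.49) ≈ 0.680.
Too low — raise k to concentrate. Iterating converges to k ≈ 3.64.
Then θ = 1.06/(3.64−1) ≈ 0.402.

k ≈ 3.64, θ ≈ 0.402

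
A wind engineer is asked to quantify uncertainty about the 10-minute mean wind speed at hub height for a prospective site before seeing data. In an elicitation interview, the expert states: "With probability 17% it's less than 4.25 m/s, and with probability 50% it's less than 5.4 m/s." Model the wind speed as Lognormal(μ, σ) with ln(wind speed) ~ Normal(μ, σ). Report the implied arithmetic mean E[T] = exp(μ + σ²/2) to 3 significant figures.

E[T] ≈ 5.57 m/s

If T ~ Lognormal(μ,σ) then ln T ~ Normal(μ,σ), so the p-quantile of ln T is μ + z_p·σ.
ln(4.25) = 1.447 and ln(5.4) = 1.686; z_{0.17} = -0.9542, z_{0.5} = 0.
σ = (1.686 − 1.447)/(0 − (-0.9542)) = 0.251.
μ = 1.447 − (-0.9542)·0.251 = 1.686.
E[T] = exp(μ + σ²/2) = exp(1.686 + 0.0315) = 5.57 m/s.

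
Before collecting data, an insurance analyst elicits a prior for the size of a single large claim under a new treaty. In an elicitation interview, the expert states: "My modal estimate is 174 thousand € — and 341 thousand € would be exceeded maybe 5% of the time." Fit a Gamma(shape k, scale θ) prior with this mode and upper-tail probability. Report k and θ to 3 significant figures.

k ≈ 7.13, θ ≈ 28.4

Gamma(k,θ) with k>1 has mode (k−1)θ, so θ = 174/(k−1).
Need P(X < 341) = 0.95 with θ tied to k this way. Start at k = 2, θ = 174: P(X<341) ≈ 0.583.
Too low — raise k to concentrate. Iterating converges to k ≈ 7.13.
Then θ = 174/(7.13−1) ≈ 28.4.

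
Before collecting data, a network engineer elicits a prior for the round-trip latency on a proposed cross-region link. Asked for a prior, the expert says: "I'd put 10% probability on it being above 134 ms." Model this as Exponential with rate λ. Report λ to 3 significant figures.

P(T > 134.0) = e^(−λ·134.0) = 0.1, so λ = −ln(0.1)/134.0 = 0.0172.

λ ≈ 0.0172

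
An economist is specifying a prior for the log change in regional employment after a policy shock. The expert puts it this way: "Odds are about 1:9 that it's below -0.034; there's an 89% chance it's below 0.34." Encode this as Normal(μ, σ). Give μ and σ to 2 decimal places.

For Normal(μ,σ), the p-quantile is μ + z_p·σ. Here z_{0.1} = -1.282, z_{0.89} = 1.227.
So -0.034 = μ − 1.282σ and 0.34 = μ + 1.227σ.
Subtracting: σ = (0.34 − -0.034)/(1.227 − (-1.282)) = 0.15.
Then μ = -0.034 − (-1.282)·0.15 = 0.16.

μ = 0.16, σ = 0.15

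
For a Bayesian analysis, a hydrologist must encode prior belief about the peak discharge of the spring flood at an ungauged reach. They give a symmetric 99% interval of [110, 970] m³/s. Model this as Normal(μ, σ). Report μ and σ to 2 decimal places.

A symmetric 99% interval runs μ ± z·σ with z = 2.576.
Half-width = 430, so σ = 430/2.576 = 166.94.
μ is the interval midpoint, 540.00.

μ = 540.00, σ = 166.94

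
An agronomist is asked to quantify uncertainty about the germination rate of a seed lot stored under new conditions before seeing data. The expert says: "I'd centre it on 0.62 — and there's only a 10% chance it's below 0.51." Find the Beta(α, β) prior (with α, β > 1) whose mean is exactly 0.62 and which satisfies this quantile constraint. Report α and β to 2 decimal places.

With mean 0.62 fixed, write α = 0.62s, β = 0.38s where s = α+β.
Need P(θ < 0.51) = 0.1 under Beta(0.62s, 0.38s). Normal approximation: (q−m)/√(m(1−m)/s) ≈ z_{0.1} = -1.28, so s ≈ 0.62·0.38·(-1.28)²/(0.51−0.62)² = 32.0.
At s = 32.0: P(θ<0.51) ≈ 0.102. Adjusting to match 0.1 gives s ≈ 32.55.
So α = 0.62·32.55 ≈ 20.18, β = 0.38·32.55 ≈ 12.37.

α ≈ 20.18, β ≈ 12.37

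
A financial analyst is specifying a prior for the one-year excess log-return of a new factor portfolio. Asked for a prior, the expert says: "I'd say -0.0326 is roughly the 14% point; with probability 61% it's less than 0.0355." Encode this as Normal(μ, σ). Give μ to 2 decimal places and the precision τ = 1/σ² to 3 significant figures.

The p-quantile of Normal(μ,σ) is μ + z_p·σ, with z_{0.14} = -1.08 and z_{0.61} = 0.2793.
Eliminate σ: μ = (z₂·x₁ − z₁·x₂)/(z₂ − z₁) = (0.2793·-0.0326 − (-1.08)·0.0355)/1.36 = 0.02.
Then σ = (x₂ − x₁)/(z₂ − z₁) = (0.0355 − -0.0326)/1.36 = 0.05.
Precision τ = 1/σ² = 1/0.05009² = 399.

μ = 0.02, τ = 399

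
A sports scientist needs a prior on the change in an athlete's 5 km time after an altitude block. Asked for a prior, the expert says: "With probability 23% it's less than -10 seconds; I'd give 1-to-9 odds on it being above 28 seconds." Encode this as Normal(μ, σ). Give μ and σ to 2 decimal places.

The p-quantile of Normal(μ,σ) is μ + z_p·σ, with z_{0.23} = -0.7388 and z_{0.9} = 1.282.
Eliminate σ: μ = (z₂·x₁ − z₁·x₂)/(z₂ − z₁) = (1.282·-10 − (-0.7388)·28)/2.02 = 3.90.
Then σ = (x₂ − x₁)/(z₂ − z₁) = (28 − -10)/2.02 = 18.81.

μ = 3.90, σ = 18.81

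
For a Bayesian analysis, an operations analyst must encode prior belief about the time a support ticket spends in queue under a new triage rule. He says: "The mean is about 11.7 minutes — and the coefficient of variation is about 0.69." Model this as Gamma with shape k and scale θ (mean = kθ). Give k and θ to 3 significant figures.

k ≈ 2.1, θ ≈ 5.57

For Gamma(k, scale θ): mean = kθ, variance = kθ², so CV = 1/√k.
CV = 0.69, hence k = 1/CV² = 2.1.
Then θ = mean/k = 11.7/2.1 = 5.57.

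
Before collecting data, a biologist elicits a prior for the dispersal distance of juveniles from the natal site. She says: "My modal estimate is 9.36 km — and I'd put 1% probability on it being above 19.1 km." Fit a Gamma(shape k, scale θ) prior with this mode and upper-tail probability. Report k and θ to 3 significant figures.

Gamma(k,θ) with k>1 has mode (k−1)θ, so θ = 9.36/(k−1).
Need P(X < 19.1) = 0.99 with θ tied to k this way. Start at k = 2, θ = 9.36: P(X<19.1) ≈ 0.605.
Too low — raise k to concentrate. Iterating converges to k ≈ 10.6.
Then θ = 9.36/(10.6−1) ≈ 0.973.

k ≈ 10.6, θ ≈ 0.973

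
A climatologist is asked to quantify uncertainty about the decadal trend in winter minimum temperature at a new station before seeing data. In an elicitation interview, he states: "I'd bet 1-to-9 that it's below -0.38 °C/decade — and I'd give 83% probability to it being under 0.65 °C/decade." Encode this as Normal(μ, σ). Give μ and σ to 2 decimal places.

The p-quantile of Normal(μ,σ) is μ + z_p·σ, with z_{0.1} = -1.282 and z_{0.83} = 0.9542.
Eliminate σ: μ = (z₂·x₁ − z₁·x₂)/(z₂ − z₁) = (0.9542·-0.38 − (-1.282)·0.65)/2.236 = 0.21.
Then σ = (x₂ − x₁)/(z₂ − z₁) = (0.65 − -0.38)/2.236 = 0.46.

μ = 0.21, σ = 0.46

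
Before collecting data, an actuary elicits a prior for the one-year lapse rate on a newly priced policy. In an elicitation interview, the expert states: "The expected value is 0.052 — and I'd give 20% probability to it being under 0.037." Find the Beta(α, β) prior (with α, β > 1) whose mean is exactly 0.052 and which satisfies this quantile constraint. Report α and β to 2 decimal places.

α ≈ 8.37, β ≈ 152.64

With mean 0.052 fixed, write α = 0.052s, β = 0.948s where s = α+β.
Need P(θ < 0.037) = 0.2 under Beta(0.052s, 0.948s). Normal approximation: (q−m)/√(m(1−m)/s) ≈ z_{0.2} = -0.842, so s ≈ 0.052·0.948·(-0.842)²/(0.037−0.052)² = 155.2.
At s = 155.2: P(θ<0.037) ≈ 0.205. Adjusting to match 0.2 gives s ≈ 161.01.
So α = 0.052·161.01 ≈ 8.37, β = 0.948·161.01 ≈ 152.64.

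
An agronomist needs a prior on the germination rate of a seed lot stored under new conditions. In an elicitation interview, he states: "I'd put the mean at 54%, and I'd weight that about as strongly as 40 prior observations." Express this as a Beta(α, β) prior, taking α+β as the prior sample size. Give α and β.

Under the effective-sample-size interpretation, Beta(α, β) has prior mean α/(α+β) and prior sample size α+β.
So α+β = 40 and α/(α+β) = 0.54, giving α = 0.54·40 = 21.6 and β = 40 − 21.6 = 18.4.

α = 21.6, β = 18.4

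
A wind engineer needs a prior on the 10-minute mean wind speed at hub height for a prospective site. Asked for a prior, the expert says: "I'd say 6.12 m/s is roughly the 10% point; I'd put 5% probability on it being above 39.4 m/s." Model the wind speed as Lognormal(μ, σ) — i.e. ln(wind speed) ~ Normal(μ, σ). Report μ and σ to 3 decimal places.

μ ≈ 2.627, σ ≈ 0.636

If T ~ Lognormal(μ,σ) then ln T ~ Normal(μ,σ), so the p-quantile of ln T is μ + z_p·σ.
ln(6.12) = 1.812 and ln(39.4) = 3.674; z_{0.1} = -1.282, z_{0.95} = 1.645.
σ = (3.674 − 1.812)/(1.645 − (-1.282)) = 0.636.
μ = 1.812 − (-1.282)·0.636 = 2.627.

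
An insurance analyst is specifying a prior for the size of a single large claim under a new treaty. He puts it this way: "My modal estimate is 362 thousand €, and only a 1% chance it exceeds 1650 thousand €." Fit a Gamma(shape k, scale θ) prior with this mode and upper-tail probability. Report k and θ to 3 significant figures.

Gamma(k,θ) with k>1 has mode (k−1)θ, so θ = 362/(k−1).
Need P(X < 1650) = 0.99 with θ tied to k this way. Start at k = 2, θ = 362: P(X<1650) ≈ 0.942.
Too low — raise k to concentrate. Iterating converges to k ≈ 2.75.
Then θ = 362/(2.75−1) ≈ 207.

k ≈ 2.75, θ ≈ 207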